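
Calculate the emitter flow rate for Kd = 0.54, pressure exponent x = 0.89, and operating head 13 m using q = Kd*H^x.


q = Kd * H^x = 0.54 * 13^0.89 = 0.54 * 9.804142

5.2942 L/h


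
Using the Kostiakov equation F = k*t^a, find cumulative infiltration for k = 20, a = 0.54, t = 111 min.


F = k * t^a = 20 * 111^0.54
F = 20 * 12.719628

254.3926 mm


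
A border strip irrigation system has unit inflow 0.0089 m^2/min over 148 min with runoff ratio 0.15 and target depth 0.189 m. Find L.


L = q*t/((1+r)*Z)
L = 0.0089*148/((1+0.15)*0.189)
L = 1.3172/0.21735

6.0603 m


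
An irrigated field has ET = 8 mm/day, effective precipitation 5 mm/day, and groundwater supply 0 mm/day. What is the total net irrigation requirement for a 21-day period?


Daily deficit = ET - Pe - GW = 8 - 5 - 0 = 3 mm/day
NIR = 3 * 21 = 63 mm

63.0000 mm


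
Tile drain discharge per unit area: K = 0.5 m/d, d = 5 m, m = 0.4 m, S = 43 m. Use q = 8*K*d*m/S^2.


q = 8*K*d*m/S^2
q = 8*0.5*5*0.4/43^2
q = 8.0000 / 1849

0.0043 m/d


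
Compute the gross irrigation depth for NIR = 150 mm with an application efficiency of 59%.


Ea = 59% = 0.59
GID = NIR / Ea = 150 / 0.59 = 254.2373 mm

254.2373 mm


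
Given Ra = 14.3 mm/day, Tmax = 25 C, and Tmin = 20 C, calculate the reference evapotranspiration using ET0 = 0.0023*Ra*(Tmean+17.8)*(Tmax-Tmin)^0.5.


Tmean = (Tmax + Tmin)/2 = (25 + 20)/2 = 22.5
ET0 = 0.0023 * 14.3 * (22.5 + 17.8) * sqrt(25 - 20)
ET0 = 0.0023 * 14.3 * 40.3 * 2.236068

2.9638 mm/day


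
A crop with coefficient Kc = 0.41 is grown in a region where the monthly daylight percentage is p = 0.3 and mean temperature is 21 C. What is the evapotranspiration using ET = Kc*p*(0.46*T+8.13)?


ET = Kc * p * (0.46*T + 8.13)
ET = 0.41 * 0.3 * (0.46*21 + 8.13)
ET = 0.41 * 0.3 * 17.7900

2.1882 mm/day


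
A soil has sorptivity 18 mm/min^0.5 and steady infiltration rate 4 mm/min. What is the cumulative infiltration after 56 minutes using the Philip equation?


F = S*sqrt(t) + A*t
F = 18*sqrt(56) + 4*56
F = 18*7.483315 + 224

358.6997 mm


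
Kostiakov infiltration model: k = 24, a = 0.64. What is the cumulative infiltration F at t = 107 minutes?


F = k * t^a = 24 * 107^0.64
F = 24 * 19.897825

477.5478 mm


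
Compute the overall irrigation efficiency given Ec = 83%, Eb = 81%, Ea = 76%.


Ec = 0.83, Eb = 0.81, Ea = 0.76
E = 0.83 * 0.81 * 0.76 * 100 = 51.0948%

51.0948 %


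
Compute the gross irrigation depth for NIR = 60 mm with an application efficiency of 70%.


Ea = 70% = 0.7
GID = NIR / Ea = 60 / 0.7 = 85.7143 mm

85.7143 mm


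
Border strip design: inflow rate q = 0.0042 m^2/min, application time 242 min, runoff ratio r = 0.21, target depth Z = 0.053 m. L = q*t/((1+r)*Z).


L = q*t/((1+r)*Z)
L = 0.0042*242/((1+0.21)*0.053)
L = 1.0164/0.06413

15.8491 m


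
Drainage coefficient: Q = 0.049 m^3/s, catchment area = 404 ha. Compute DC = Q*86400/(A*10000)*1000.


DC = Q * 86400 / (A * 10000) * 1000
DC = 0.049 * 86400 / (404 * 10000) * 1000
DC = 4233600.0000 / 4040000

1.0479 mm/day


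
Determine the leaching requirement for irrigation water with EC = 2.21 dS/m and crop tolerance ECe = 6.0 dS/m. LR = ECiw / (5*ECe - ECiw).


LR = ECiw / (5*ECe - ECiw)
LR = 2.21 / (5*6.0 - 2.21)
LR = 2.21 / 27.7900

0.0795


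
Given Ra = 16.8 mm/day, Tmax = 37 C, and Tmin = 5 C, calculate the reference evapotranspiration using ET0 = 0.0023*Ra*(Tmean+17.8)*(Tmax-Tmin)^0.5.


Tmean = (Tmax + Tmin)/2 = (37 + 5)/2 = 21.0
ET0 = 0.0023 * 16.8 * (21.0 + 17.8) * sqrt(37 - 5)
ET0 = 0.0023 * 16.8 * 38.8 * 5.656854

8.4809 mm/day


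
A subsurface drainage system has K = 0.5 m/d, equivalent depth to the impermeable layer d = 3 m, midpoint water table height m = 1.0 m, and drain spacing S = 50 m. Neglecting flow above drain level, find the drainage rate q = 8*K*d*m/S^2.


q = 8*K*d*m/S^2
q = 8*0.5*3*1.0/50^2
q = 12.0000 / 2500

0.0048 m/d


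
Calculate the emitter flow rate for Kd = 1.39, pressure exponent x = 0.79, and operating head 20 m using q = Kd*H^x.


q = Kd * H^x = 1.39 * 20^0.79 = 1.39 * 10.661387

14.8193 L/h


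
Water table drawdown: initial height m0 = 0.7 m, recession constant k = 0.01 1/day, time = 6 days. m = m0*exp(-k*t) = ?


m = m0 * exp(-k*t)
m = 0.7 * exp(-0.01 * 6)
m = 0.7 * exp(-0.0600)

0.6592 m


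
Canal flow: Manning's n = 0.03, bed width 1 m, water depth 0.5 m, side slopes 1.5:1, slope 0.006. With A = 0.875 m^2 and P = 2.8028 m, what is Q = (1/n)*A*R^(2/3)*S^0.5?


R = A/P = 0.875/2.8028 = 0.312188
Q = (1/0.03) * 0.875 * 0.312188^(2/3) * 0.006^0.5

1.0397 m^3/s


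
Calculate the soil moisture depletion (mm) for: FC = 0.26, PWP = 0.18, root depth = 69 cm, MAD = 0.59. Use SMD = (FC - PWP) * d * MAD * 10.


SMD = (FC - PWP) * d * MAD * 10
SMD = (0.26 - 0.18) * 69 * 0.59 * 10
SMD = 0.0800 * 69 * 0.59 * 10

32.5680 mm


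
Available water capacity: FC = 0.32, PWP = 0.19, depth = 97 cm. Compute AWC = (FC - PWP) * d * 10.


AWC = (FC - PWP) * d * 10
AWC = (0.32 - 0.19) * 97 * 10
AWC = 0.1300 * 97 * 10

126.1000 mm


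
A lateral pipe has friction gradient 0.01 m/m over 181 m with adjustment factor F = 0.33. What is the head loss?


hf = J * L * F = 0.01 * 181 * 0.33 = 0.5973 m

0.5973 m


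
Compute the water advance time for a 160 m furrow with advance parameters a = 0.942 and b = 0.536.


t = (L/a)^(1/b)
t = (160/0.942)^(1/0.536)
t = 169.851380^(1/0.536)

14473.6025 min


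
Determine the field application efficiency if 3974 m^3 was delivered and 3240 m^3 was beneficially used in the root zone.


Ea = V_root / V_field * 100 = 3240 / 3974 * 100 = 81.5299%

81.5299 %


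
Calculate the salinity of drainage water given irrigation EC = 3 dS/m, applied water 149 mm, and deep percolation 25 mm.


EC_dw = EC_iw * D_iw / D_dw
EC_dw = 3 * 149 / 25
EC_dw = 447 / 25

17.8800 dS/m


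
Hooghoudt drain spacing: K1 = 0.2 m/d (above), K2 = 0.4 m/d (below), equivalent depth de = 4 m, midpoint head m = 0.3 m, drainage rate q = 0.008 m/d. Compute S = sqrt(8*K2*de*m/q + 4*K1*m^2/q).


S^2 = 8*K2*de*m/q + 4*K1*m^2/q
S^2 = 8*0.4*4*0.3/0.008 + 4*0.2*0.3^2/0.008
S = sqrt(489.0000)

22.1133 m


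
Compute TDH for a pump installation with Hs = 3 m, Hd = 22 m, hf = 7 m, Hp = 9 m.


TDH = Hs + Hd + hf + Hp = 3 + 22 + 7 + 9 = 41

41 m


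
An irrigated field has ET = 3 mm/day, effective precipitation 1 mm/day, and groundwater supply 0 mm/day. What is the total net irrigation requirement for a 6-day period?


Daily deficit = ET - Pe - GW = 3 - 1 - 0 = 2 mm/day
NIR = 2 * 6 = 12 mm

12.0000 mm


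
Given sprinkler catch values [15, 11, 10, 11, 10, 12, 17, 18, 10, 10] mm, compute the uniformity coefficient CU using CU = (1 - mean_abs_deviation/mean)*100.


mean = 12.400000 mm
MAD = 2.560000 mm
CU = (1 - 2.560000/12.400000)*100

79.3548 %


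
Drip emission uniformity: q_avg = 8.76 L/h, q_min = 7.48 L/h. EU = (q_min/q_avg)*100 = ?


EU = (q_min/q_avg)*100 = (7.48/8.76)*100 = 85.3881%

85.3881 %


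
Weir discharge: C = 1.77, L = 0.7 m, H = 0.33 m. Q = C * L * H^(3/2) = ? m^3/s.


Q = C * L * H^(3/2) = 1.77 * 0.7 * 0.33^1.5 = 1.77 * 0.7 * 0.189571

0.2349 m^3/s


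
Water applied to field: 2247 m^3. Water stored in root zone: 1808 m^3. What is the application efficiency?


Ea = V_root / V_field * 100 = 1808 / 2247 * 100 = 80.4628%

80.4628 %


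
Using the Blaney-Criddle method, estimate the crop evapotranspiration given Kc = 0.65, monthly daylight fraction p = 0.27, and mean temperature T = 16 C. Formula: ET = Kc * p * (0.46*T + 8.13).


ET = Kc * p * (0.46*T + 8.13)
ET = 0.65 * 0.27 * (0.46*16 + 8.13)
ET = 0.65 * 0.27 * 15.4900

2.7185 mm/day


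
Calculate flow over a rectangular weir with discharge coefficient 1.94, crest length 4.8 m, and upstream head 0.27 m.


Q = C * L * H^(3/2) = 1.94 * 4.8 * 0.27^1.5 = 1.94 * 4.8 * 0.140296

1.3064 m^3/s


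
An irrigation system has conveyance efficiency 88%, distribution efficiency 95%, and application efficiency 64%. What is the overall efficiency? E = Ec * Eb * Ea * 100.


Ec = 0.88, Eb = 0.95, Ea = 0.64
E = 0.88 * 0.95 * 0.64 * 100 = 53.5040%

53.5040 %


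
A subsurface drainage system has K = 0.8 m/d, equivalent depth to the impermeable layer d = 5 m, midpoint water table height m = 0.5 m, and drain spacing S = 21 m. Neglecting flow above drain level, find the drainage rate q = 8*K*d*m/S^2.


q = 8*K*d*m/S^2
q = 8*0.8*5*0.5/21^2
q = 16.0000 / 441

0.0363 m/d


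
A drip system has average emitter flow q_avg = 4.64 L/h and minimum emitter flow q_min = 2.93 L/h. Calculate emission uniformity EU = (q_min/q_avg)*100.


EU = (q_min/q_avg)*100 = (2.93/4.64)*100 = 63.1466%

63.1466 %


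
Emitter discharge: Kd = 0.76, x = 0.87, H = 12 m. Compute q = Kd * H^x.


q = Kd * H^x = 0.76 * 12^0.87 = 0.76 * 8.687357

6.6024 L/h


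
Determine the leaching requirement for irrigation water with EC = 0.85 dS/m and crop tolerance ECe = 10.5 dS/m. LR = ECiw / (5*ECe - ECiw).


LR = ECiw / (5*ECe - ECiw)
LR = 0.85 / (5*10.5 - 0.85)
LR = 0.85 / 51.6500

0.0165


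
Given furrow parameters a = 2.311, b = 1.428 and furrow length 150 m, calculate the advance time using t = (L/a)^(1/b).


t = (L/a)^(1/b)
t = (150/2.311)^(1/1.428)
t = 64.906967^(1/1.428)

18.5828 min


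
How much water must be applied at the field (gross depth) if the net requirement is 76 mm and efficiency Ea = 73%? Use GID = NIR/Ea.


Ea = 73% = 0.73
GID = NIR / Ea = 76 / 0.73 = 104.1096 mm

104.1096 mm


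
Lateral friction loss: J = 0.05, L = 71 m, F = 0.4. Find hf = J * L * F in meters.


hf = J * L * F = 0.05 * 71 * 0.4 = 1.4200 m

1.4200 m


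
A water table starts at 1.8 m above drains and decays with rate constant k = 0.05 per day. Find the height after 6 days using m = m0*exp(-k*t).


m = m0 * exp(-k*t)
m = 1.8 * exp(-0.05 * 6)
m = 1.8 * exp(-0.3000)

1.3335 m


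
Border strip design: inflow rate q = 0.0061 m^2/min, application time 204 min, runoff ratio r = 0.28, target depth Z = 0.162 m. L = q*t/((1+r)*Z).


L = q*t/((1+r)*Z)
L = 0.0061*204/((1+0.28)*0.162)
L = 1.2444/0.20736

6.0012 m


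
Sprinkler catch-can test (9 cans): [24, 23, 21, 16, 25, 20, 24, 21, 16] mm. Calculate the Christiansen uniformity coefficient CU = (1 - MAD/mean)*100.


mean = 21.111111 mm
MAD = 2.567901 mm
CU = (1 - 2.567901/21.111111)*100

87.8363 %


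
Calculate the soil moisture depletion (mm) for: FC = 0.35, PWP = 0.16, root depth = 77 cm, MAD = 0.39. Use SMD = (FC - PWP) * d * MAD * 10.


SMD = (FC - PWP) * d * MAD * 10
SMD = (0.35 - 0.16) * 77 * 0.39 * 10
SMD = 0.1900 * 77 * 0.39 * 10

57.0570 mm


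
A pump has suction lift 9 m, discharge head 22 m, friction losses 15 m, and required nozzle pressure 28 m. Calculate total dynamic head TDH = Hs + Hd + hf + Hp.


TDH = Hs + Hd + hf + Hp = 9 + 22 + 15 + 28 = 74

74 m


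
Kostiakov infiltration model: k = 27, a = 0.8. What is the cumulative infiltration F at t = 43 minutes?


F = k * t^a = 27 * 43^0.8
F = 27 * 20.266314

547.1905 mm


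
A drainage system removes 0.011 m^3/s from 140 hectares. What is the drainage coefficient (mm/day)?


DC = Q * 86400 / (A * 10000) * 1000
DC = 0.011 * 86400 / (140 * 10000) * 1000
DC = 950400.0000 / 1400000

0.6789 mm/day


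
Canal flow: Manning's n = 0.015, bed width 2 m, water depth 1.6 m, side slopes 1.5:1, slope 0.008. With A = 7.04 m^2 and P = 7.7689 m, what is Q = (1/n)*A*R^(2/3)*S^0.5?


R = A/P = 7.04/7.7689 = 0.906177
Q = (1/0.015) * 7.04 * 0.906177^(2/3) * 0.008^0.5

39.3099 m^3/s


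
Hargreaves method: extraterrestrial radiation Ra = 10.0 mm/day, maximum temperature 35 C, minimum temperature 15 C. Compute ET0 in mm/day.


Tmean = (Tmax + Tmin)/2 = (35 + 15)/2 = 25.0
ET0 = 0.0023 * 10.0 * (25.0 + 17.8) * sqrt(35 - 15)
ET0 = 0.0023 * 10.0 * 42.8 * 4.472136

4.4024 mm/day


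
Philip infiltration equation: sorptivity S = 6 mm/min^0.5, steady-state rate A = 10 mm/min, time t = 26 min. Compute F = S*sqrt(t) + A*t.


F = S*sqrt(t) + A*t
F = 6*sqrt(26) + 10*26
F = 6*5.099020 + 260

290.5941 mm


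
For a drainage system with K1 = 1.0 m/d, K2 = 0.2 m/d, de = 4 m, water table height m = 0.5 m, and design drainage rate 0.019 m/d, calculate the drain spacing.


S^2 = 8*K2*de*m/q + 4*K1*m^2/q
S^2 = 8*0.2*4*0.5/0.019 + 4*1.0*0.5^2/0.019
S = sqrt(221.0526)

14.8678 m


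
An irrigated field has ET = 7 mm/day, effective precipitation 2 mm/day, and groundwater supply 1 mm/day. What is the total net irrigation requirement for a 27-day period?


Daily deficit = ET - Pe - GW = 7 - 2 - 1 = 4 mm/day
NIR = 4 * 27 = 108 mm

108.0000 mm


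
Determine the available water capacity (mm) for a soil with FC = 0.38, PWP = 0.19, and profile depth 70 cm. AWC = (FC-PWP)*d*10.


AWC = (FC - PWP) * d * 10
AWC = (0.38 - 0.19) * 70 * 10
AWC = 0.1900 * 70 * 10

133.0000 mm


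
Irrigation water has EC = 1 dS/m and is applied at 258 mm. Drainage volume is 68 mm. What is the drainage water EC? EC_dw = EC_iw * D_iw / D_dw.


EC_dw = EC_iw * D_iw / D_dw
EC_dw = 1 * 258 / 68
EC_dw = 258 / 68

3.7941 dS/m


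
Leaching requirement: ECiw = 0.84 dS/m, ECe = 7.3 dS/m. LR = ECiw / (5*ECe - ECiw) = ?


LR = ECiw / (5*ECe - ECiw)
LR = 0.84 / (5*7.3 - 0.84)
LR = 0.84 / 35.6600

0.0236


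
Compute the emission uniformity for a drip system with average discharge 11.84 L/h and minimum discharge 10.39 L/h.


EU = (q_min/q_avg)*100 = (10.39/11.84)*100 = 87.7534%

87.7534 %


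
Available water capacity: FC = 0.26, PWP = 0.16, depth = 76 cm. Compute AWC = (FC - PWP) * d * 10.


AWC = (FC - PWP) * d * 10
AWC = (0.26 - 0.16) * 76 * 10
AWC = 0.1000 * 76 * 10

76.0000 mm


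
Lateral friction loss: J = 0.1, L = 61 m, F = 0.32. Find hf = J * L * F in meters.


hf = J * L * F = 0.1 * 61 * 0.32 = 1.9520 m

1.9520 m


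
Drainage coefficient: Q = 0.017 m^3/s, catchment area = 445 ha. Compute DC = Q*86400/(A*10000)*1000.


DC = Q * 86400 / (A * 10000) * 1000
DC = 0.017 * 86400 / (445 * 10000) * 1000
DC = 1468800.0000 / 4450000

0.3301 mm/day


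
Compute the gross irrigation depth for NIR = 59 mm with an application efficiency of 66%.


Ea = 66% = 0.66
GID = NIR / Ea = 59 / 0.66 = 89.3939 mm

89.3939 mm


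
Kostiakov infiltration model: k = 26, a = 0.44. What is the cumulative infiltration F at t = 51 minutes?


F = k * t^a = 26 * 51^0.44
F = 26 * 5.640672

146.6575 mm


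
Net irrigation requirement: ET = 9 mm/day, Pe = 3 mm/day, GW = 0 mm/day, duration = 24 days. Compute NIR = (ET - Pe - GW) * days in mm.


Daily deficit = ET - Pe - GW = 9 - 3 - 0 = 6 mm/day
NIR = 6 * 24 = 144 mm

144.0000 mm


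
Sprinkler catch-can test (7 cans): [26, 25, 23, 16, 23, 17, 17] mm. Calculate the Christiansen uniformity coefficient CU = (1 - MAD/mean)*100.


mean = 21.000000 mm
MAD = 3.714286 mm
CU = (1 - 3.714286/21.000000)*100

82.3129 %


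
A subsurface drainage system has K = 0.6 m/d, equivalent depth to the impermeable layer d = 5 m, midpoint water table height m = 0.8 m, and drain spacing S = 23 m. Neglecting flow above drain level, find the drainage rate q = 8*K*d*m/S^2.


q = 8*K*d*m/S^2
q = 8*0.6*5*0.8/23^2
q = 19.2000 / 529

0.0363 m/d


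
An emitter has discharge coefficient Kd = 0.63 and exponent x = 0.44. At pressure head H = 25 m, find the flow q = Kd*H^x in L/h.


q = Kd * H^x = 0.63 * 25^0.44 = 0.63 * 4.121863

2.5968 L/h


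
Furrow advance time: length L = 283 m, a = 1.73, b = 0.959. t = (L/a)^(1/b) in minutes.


t = (L/a)^(1/b)
t = (283/1.73)^(1/0.959)
t = 163.583815^(1/0.959)

203.4155 min


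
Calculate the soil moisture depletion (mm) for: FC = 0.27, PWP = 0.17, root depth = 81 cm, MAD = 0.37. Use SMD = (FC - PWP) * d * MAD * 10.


SMD = (FC - PWP) * d * MAD * 10
SMD = (0.27 - 0.17) * 81 * 0.37 * 10
SMD = 0.1000 * 81 * 0.37 * 10

29.9700 mm


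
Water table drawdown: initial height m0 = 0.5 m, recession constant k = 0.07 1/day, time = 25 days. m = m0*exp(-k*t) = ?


m = m0 * exp(-k*t)
m = 0.5 * exp(-0.07 * 25)
m = 0.5 * exp(-1.7500)

0.0869 m


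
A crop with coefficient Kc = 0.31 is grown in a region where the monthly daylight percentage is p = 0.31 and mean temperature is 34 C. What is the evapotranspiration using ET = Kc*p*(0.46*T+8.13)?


ET = Kc * p * (0.46*T + 8.13)
ET = 0.31 * 0.31 * (0.46*34 + 8.13)
ET = 0.31 * 0.31 * 23.7700

2.2843 mm/day


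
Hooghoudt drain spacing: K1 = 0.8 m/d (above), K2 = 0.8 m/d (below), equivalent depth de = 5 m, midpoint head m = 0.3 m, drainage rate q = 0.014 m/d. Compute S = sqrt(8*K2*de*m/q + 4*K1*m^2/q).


S^2 = 8*K2*de*m/q + 4*K1*m^2/q
S^2 = 8*0.8*5*0.3/0.014 + 4*0.8*0.3^2/0.014
S = sqrt(706.2857)

26.5760 m


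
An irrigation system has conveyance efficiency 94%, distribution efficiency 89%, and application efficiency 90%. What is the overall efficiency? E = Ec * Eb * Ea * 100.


Ec = 0.94, Eb = 0.89, Ea = 0.9
E = 0.94 * 0.89 * 0.9 * 100 = 75.2940%

75.2940 %


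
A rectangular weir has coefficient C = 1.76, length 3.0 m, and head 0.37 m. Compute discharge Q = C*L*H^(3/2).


Q = C * L * H^(3/2) = 1.76 * 3.0 * 0.37^1.5 = 1.76 * 3.0 * 0.225062

1.1883 m^3/s


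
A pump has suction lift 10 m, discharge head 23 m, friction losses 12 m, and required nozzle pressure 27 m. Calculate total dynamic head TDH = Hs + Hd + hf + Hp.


TDH = Hs + Hd + hf + Hp = 10 + 23 + 12 + 27 = 72

72 m


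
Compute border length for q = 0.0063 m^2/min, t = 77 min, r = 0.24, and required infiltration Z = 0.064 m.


L = q*t/((1+r)*Z)
L = 0.0063*77/((1+0.24)*0.064)
L = 0.4851/0.07936

6.1127 m


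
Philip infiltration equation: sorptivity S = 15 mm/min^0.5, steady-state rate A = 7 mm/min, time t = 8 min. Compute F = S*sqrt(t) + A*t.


F = S*sqrt(t) + A*t
F = 15*sqrt(8) + 7*8
F = 15*2.828427 + 56

98.4264 mm


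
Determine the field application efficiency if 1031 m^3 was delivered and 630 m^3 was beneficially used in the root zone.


Ea = V_root / V_field * 100 = 630 / 1031 * 100 = 61.1057%

61.1057 %


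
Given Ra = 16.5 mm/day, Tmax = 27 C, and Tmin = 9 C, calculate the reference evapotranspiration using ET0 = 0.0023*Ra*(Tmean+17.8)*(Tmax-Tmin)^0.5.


Tmean = (Tmax + Tmin)/2 = (27 + 9)/2 = 18.0
ET0 = 0.0023 * 16.5 * (18.0 + 17.8) * sqrt(27 - 9)
ET0 = 0.0023 * 16.5 * 35.8 * 4.242641

5.7641 mm/day


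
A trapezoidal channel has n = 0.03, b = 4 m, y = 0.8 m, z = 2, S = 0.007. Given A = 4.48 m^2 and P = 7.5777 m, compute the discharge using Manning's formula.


R = A/P = 4.48/7.5777 = 0.591208
Q = (1/0.03) * 4.48 * 0.591208^(2/3) * 0.007^0.5

8.8010 m^3/s


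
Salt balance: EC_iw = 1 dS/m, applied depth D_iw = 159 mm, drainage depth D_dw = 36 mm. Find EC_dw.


EC_dw = EC_iw * D_iw / D_dw
EC_dw = 1 * 159 / 36
EC_dw = 159 / 36

4.4167 dS/m


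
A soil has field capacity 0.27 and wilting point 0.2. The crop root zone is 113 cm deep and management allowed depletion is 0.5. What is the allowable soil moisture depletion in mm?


SMD = (FC - PWP) * d * MAD * 10
SMD = (0.27 - 0.2) * 113 * 0.5 * 10
SMD = 0.0700 * 113 * 0.5 * 10

39.5500 mm


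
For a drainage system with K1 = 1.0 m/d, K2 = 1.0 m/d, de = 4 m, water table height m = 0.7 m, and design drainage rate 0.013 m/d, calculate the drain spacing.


S^2 = 8*K2*de*m/q + 4*K1*m^2/q
S^2 = 8*1.0*4*0.7/0.013 + 4*1.0*0.7^2/0.013
S = sqrt(1873.8462)

43.2879 m


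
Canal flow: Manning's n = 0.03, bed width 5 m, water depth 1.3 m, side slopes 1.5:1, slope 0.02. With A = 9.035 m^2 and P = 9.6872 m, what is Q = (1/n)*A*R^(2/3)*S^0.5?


R = A/P = 9.035/9.6872 = 0.932674
Q = (1/0.03) * 9.035 * 0.932674^(2/3) * 0.02^0.5

40.6576 m^3/s


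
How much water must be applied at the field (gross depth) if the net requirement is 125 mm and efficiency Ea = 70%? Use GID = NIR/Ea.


Ea = 70% = 0.7
GID = NIR / Ea = 125 / 0.7 = 178.5714 mm

178.5714 mm


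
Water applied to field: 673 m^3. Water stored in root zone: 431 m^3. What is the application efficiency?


Ea = V_root / V_field * 100 = 431 / 673 * 100 = 64.0416%

64.0416 %


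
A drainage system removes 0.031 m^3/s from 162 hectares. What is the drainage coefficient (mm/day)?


DC = Q * 86400 / (A * 10000) * 1000
DC = 0.031 * 86400 / (162 * 10000) * 1000
DC = 2678400.0000 / 1620000

1.6533 mm/day


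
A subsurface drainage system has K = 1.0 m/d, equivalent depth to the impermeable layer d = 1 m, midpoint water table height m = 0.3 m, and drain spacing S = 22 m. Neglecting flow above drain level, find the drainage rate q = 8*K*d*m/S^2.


q = 8*K*d*m/S^2
q = 8*1.0*1*0.3/22^2
q = 2.4000 / 484

0.0050 m/d


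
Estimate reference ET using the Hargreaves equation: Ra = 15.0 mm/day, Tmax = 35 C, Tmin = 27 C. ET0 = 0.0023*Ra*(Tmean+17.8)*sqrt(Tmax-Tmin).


Tmean = (Tmax + Tmin)/2 = (35 + 27)/2 = 31.0
ET0 = 0.0023 * 15.0 * (31.0 + 17.8) * sqrt(35 - 27)
ET0 = 0.0023 * 15.0 * 48.8 * 2.828427

4.7619 mm/day


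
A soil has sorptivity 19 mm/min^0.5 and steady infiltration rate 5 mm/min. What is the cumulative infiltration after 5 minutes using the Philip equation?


F = S*sqrt(t) + A*t
F = 19*sqrt(5) + 5*5
F = 19*2.236068 + 25

67.4853 mm


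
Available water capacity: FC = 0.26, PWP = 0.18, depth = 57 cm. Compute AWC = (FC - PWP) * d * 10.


AWC = (FC - PWP) * d * 10
AWC = (0.26 - 0.18) * 57 * 10
AWC = 0.0800 * 57 * 10

45.6000 mm


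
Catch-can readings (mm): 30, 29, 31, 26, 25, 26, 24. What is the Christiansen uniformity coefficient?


mean = 27.285714 mm
MAD = 2.326531 mm
CU = (1 - 2.326531/27.285714)*100

91.4734 %


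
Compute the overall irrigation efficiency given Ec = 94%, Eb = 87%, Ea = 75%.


Ec = 0.94, Eb = 0.87, Ea = 0.75
E = 0.94 * 0.87 * 0.75 * 100 = 61.3350%

61.3350 %


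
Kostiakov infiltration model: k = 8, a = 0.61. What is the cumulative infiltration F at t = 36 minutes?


F = k * t^a = 8 * 36^0.61
F = 8 * 8.899068

71.1925 mm


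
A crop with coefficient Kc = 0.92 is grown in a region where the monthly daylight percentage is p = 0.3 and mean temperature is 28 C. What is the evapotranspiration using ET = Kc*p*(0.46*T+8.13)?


ET = Kc * p * (0.46*T + 8.13)
ET = 0.92 * 0.3 * (0.46*28 + 8.13)
ET = 0.92 * 0.3 * 21.0100

5.7988 mm/day


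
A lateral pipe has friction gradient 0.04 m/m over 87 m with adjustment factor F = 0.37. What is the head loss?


hf = J * L * F = 0.04 * 87 * 0.37 = 1.2876 m

1.2876 m


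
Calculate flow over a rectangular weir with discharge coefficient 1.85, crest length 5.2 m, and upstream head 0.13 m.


Q = C * L * H^(3/2) = 1.85 * 5.2 * 0.13^1.5 = 1.85 * 5.2 * 0.046872

0.4509 m^3/s


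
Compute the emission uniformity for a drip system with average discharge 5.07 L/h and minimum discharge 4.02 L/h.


EU = (q_min/q_avg)*100 = (4.02/5.07)*100 = 79.2899%

79.2899 %


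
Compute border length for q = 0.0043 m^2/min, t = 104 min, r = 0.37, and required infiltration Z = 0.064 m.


L = q*t/((1+r)*Z)
L = 0.0043*104/((1+0.37)*0.064)
L = 0.4472/0.08768

5.1004 m


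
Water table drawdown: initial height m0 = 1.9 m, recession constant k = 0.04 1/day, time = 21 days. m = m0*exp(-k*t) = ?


m = m0 * exp(-k*t)
m = 1.9 * exp(-0.04 * 21)
m = 1.9 * exp(-0.8400)

0.8202 m


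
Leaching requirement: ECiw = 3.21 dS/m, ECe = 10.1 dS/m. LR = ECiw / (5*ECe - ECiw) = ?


LR = ECiw / (5*ECe - ECiw)
LR = 3.21 / (5*10.1 - 3.21)
LR = 3.21 / 47.2900

0.0679


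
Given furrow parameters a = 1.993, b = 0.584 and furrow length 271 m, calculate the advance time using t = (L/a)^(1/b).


t = (L/a)^(1/b)
t = (271/1.993)^(1/0.584)
t = 135.975916^(1/0.584)

4499.7496 min


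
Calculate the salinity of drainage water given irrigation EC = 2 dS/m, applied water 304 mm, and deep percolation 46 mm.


EC_dw = EC_iw * D_iw / D_dw
EC_dw = 2 * 304 / 46
EC_dw = 608 / 46

13.2174 dS/m


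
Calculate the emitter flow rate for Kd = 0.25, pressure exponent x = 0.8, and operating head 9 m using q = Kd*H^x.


q = Kd * H^x = 0.25 * 9^0.8 = 0.25 * 5.799546

1.4499 L/h


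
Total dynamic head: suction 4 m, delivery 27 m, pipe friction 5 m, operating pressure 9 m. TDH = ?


TDH = Hs + Hd + hf + Hp = 4 + 27 + 5 + 9 = 45

45 m


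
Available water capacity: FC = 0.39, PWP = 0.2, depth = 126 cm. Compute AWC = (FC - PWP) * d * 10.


AWC = (FC - PWP) * d * 10
AWC = (0.39 - 0.2) * 126 * 10
AWC = 0.1900 * 126 * 10

239.4000 mm


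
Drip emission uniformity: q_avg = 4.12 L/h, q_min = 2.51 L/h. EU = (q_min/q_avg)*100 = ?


EU = (q_min/q_avg)*100 = (2.51/4.12)*100 = 60.9223%

60.9223 %


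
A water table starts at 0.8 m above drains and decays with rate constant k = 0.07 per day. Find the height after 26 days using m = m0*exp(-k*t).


m = m0 * exp(-k*t)
m = 0.8 * exp(-0.07 * 26)
m = 0.8 * exp(-1.8200)

0.1296 m


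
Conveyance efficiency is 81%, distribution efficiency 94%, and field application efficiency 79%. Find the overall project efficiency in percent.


Ec = 0.81, Eb = 0.94, Ea = 0.79
E = 0.81 * 0.94 * 0.79 * 100 = 60.1506%

60.1506 %


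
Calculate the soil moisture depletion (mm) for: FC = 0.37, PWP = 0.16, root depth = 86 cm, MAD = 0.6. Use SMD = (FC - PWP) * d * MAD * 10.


SMD = (FC - PWP) * d * MAD * 10
SMD = (0.37 - 0.16) * 86 * 0.6 * 10
SMD = 0.2100 * 86 * 0.6 * 10

108.3600 mm


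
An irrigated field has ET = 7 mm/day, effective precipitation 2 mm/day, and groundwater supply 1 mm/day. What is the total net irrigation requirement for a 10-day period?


Daily deficit = ET - Pe - GW = 7 - 2 - 1 = 4 mm/day
NIR = 4 * 10 = 40 mm

40.0000 mm


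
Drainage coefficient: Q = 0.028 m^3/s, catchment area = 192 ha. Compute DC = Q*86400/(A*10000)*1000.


DC = Q * 86400 / (A * 10000) * 1000
DC = 0.028 * 86400 / (192 * 10000) * 1000
DC = 2419200.0000 / 1920000

1.2600 mm/day


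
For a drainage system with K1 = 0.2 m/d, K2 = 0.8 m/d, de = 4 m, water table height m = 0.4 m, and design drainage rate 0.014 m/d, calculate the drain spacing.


S^2 = 8*K2*de*m/q + 4*K1*m^2/q
S^2 = 8*0.8*4*0.4/0.014 + 4*0.2*0.4^2/0.014
S = sqrt(740.5714)

27.2134 m


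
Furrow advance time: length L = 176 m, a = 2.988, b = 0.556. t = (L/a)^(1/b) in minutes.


t = (L/a)^(1/b)
t = (176/2.988)^(1/0.556)
t = 58.902276^(1/0.556)

1526.4788 min


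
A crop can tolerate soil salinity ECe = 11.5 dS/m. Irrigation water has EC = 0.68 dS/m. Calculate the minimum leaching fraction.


LR = ECiw / (5*ECe - ECiw)
LR = 0.68 / (5*11.5 - 0.68)
LR = 0.68 / 56.8200

0.0120


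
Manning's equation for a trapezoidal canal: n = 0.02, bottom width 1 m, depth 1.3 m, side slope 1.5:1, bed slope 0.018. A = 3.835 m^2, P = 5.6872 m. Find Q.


R = A/P = 3.835/5.6872 = 0.674321
Q = (1/0.02) * 3.835 * 0.674321^(2/3) * 0.018^0.5

19.7826 m^3/s


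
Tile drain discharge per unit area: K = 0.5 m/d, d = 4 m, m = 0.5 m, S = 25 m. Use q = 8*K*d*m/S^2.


q = 8*K*d*m/S^2
q = 8*0.5*4*0.5/25^2
q = 8.0000 / 625

0.0128 m/d


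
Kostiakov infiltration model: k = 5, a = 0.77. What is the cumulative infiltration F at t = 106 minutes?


F = k * t^a = 5 * 106^0.77
F = 5 * 36.264819

181.3241 mm


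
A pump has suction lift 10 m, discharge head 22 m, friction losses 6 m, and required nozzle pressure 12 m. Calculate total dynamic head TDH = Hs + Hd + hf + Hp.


TDH = Hs + Hd + hf + Hp = 10 + 22 + 6 + 12 = 50

50 m


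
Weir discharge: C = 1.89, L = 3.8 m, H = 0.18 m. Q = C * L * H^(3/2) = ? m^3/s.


Q = C * L * H^(3/2) = 1.89 * 3.8 * 0.18^1.5 = 1.89 * 3.8 * 0.076368

0.5485 m^3/s


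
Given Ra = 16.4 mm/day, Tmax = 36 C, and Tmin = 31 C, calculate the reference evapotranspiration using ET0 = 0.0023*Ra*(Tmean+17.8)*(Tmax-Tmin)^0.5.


Tmean = (Tmax + Tmin)/2 = (36 + 31)/2 = 33.5
ET0 = 0.0023 * 16.4 * (33.5 + 17.8) * sqrt(36 - 31)
ET0 = 0.0023 * 16.4 * 51.3 * 2.236068

4.3269 mm/day


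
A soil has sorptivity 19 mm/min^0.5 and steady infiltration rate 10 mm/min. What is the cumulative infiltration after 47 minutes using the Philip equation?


F = S*sqrt(t) + A*t
F = 19*sqrt(47) + 10*47
F = 19*6.855655 + 470

600.2574 mm


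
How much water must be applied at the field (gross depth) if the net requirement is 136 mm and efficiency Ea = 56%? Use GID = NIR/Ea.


Ea = 56% = 0.56
GID = NIR / Ea = 136 / 0.56 = 242.8571 mm

242.8571 mm


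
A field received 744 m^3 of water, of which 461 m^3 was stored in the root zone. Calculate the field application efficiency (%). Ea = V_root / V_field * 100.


Ea = V_root / V_field * 100 = 461 / 744 * 100 = 61.9624%

61.9624 %


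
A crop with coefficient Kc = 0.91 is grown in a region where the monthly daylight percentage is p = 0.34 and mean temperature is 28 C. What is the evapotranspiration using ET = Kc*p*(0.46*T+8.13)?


ET = Kc * p * (0.46*T + 8.13)
ET = 0.91 * 0.34 * (0.46*28 + 8.13)
ET = 0.91 * 0.34 * 21.0100

6.5005 mm/day


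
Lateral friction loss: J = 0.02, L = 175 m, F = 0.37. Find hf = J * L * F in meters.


hf = J * L * F = 0.02 * 175 * 0.37 = 1.2950 m

1.2950 m


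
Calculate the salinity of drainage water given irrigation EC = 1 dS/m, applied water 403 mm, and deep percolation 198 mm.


EC_dw = EC_iw * D_iw / D_dw
EC_dw = 1 * 403 / 198
EC_dw = 403 / 198

2.0354 dS/m


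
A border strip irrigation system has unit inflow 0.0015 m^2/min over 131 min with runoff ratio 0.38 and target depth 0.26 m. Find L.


L = q*t/((1+r)*Z)
L = 0.0015*131/((1+0.38)*0.26)
L = 0.1965/0.3588

0.5477 m


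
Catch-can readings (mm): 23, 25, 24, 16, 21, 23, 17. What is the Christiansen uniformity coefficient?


mean = 21.285714 mm
MAD = 2.816327 mm
CU = (1 - 2.816327/21.285714)*100

86.7689 %


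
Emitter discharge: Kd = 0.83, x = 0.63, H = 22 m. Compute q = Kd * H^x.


q = Kd * H^x = 0.83 * 22^0.63 = 0.83 * 7.010134

5.8184 L/h


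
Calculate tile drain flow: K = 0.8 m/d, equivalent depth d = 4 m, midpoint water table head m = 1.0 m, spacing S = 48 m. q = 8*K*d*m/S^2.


q = 8*K*d*m/S^2
q = 8*0.8*4*1.0/48^2
q = 25.6000 / 2304

0.0111 m/d


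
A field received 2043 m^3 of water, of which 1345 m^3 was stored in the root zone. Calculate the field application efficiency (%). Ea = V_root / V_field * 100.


Ea = V_root / V_field * 100 = 1345 / 2043 * 100 = 65.8346%

65.8346 %


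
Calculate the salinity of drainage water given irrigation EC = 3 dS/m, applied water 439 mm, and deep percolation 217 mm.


EC_dw = EC_iw * D_iw / D_dw
EC_dw = 3 * 439 / 217
EC_dw = 1317 / 217

6.0691 dS/m


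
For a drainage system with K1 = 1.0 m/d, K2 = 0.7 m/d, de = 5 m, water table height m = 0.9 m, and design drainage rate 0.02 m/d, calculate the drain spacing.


S^2 = 8*K2*de*m/q + 4*K1*m^2/q
S^2 = 8*0.7*5*0.9/0.02 + 4*1.0*0.9^2/0.02
S = sqrt(1422.0000)

37.7094 m


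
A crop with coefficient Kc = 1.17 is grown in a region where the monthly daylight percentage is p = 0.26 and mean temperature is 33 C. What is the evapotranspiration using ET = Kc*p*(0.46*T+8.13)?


ET = Kc * p * (0.46*T + 8.13)
ET = 1.17 * 0.26 * (0.46*33 + 8.13)
ET = 1.17 * 0.26 * 23.3100

7.0909 mm/day


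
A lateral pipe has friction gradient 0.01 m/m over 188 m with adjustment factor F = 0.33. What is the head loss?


hf = J * L * F = 0.01 * 188 * 0.33 = 0.6204 m

0.6204 m


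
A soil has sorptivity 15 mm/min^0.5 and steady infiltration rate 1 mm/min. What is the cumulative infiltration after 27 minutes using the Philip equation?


F = S*sqrt(t) + A*t
F = 15*sqrt(27) + 1*27
F = 15*5.196152 + 27

104.9423 mm


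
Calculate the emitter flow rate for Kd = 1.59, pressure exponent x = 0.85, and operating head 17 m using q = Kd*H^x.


q = Kd * H^x = 1.59 * 17^0.85 = 1.59 * 11.114286

17.6717 L/h


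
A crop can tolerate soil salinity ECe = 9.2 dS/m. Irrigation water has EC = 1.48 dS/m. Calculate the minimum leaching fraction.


LR = ECiw / (5*ECe - ECiw)
LR = 1.48 / (5*9.2 - 1.48)
LR = 1.48 / 44.5200

0.0332


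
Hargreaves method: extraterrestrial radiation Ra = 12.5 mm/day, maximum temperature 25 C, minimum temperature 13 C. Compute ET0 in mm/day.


Tmean = (Tmax + Tmin)/2 = (25 + 13)/2 = 19.0
ET0 = 0.0023 * 12.5 * (19.0 + 17.8) * sqrt(25 - 13)
ET0 = 0.0023 * 12.5 * 36.8 * 3.464102

3.6650 mm/day


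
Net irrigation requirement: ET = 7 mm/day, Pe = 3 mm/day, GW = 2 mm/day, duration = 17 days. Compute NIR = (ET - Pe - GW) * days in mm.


Daily deficit = ET - Pe - GW = 7 - 3 - 2 = 2 mm/day
NIR = 2 * 17 = 34 mm

34.0000 mm


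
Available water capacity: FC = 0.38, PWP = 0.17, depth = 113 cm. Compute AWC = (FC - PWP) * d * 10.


AWC = (FC - PWP) * d * 10
AWC = (0.38 - 0.17) * 113 * 10
AWC = 0.2100 * 113 * 10

237.3000 mm


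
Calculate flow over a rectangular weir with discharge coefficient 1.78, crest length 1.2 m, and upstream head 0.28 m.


Q = C * L * H^(3/2) = 1.78 * 1.2 * 0.28^1.5 = 1.78 * 1.2 * 0.148162

0.3165 m^3/s


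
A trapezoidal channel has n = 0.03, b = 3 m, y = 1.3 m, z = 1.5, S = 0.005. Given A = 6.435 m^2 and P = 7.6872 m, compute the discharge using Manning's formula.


R = A/P = 6.435/7.6872 = 0.837106
Q = (1/0.03) * 6.435 * 0.837106^(2/3) * 0.005^0.5

13.4720 m^3/s


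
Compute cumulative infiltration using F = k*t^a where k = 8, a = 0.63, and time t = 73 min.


F = k * t^a = 8 * 73^0.63
F = 8 * 14.924280

119.3942 mm


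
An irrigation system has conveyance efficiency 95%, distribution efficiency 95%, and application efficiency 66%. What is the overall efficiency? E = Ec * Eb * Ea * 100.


Ec = 0.95, Eb = 0.95, Ea = 0.66
E = 0.95 * 0.95 * 0.66 * 100 = 59.5650%

59.5650 %


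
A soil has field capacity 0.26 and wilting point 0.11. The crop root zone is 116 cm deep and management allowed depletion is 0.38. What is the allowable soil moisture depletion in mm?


SMD = (FC - PWP) * d * MAD * 10
SMD = (0.26 - 0.11) * 116 * 0.38 * 10
SMD = 0.1500 * 116 * 0.38 * 10

66.1200 mm


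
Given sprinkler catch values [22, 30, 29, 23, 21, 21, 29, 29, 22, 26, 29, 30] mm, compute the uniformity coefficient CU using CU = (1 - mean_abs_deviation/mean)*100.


mean = 25.916667 mm
MAD = 3.430556 mm
CU = (1 - 3.430556/25.916667)*100

86.7631 %


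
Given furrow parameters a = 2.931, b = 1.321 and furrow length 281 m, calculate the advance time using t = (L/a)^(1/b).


t = (L/a)^(1/b)
t = (281/2.931)^(1/1.321)
t = 95.871716^(1/1.321)

31.6333 min


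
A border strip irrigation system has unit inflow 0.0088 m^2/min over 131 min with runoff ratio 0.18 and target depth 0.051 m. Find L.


L = q*t/((1+r)*Z)
L = 0.0088*131/((1+0.18)*0.051)
L = 1.1528/0.06018

19.1559 m


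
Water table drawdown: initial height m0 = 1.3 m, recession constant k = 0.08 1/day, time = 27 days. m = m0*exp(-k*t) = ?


m = m0 * exp(-k*t)
m = 1.3 * exp(-0.08 * 27)
m = 1.3 * exp(-2.1600)

0.1499 m


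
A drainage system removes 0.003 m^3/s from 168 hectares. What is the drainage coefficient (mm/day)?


DC = Q * 86400 / (A * 10000) * 1000
DC = 0.003 * 86400 / (168 * 10000) * 1000
DC = 259200.0000 / 1680000

0.1543 mm/day


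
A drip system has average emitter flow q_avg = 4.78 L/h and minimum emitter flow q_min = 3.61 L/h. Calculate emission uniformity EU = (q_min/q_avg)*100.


EU = (q_min/q_avg)*100 = (3.61/4.78)*100 = 75.5230%

75.5230 %


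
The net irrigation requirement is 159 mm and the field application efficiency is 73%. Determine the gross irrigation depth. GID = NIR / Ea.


Ea = 73% = 0.73
GID = NIR / Ea = 159 / 0.73 = 217.8082 mm

217.8082 mm


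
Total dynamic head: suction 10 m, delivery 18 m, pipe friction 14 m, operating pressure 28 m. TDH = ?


TDH = Hs + Hd + hf + Hp = 10 + 18 + 14 + 28 = 70

70 m


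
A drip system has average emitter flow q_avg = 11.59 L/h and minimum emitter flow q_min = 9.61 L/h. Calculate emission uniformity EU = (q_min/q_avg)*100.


EU = (q_min/q_avg)*100 = (9.61/11.59)*100 = 82.9163%

82.9163 %


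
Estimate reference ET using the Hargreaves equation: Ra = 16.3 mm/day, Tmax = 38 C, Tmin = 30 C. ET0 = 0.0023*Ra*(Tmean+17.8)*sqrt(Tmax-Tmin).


Tmean = (Tmax + Tmin)/2 = (38 + 30)/2 = 34.0
ET0 = 0.0023 * 16.3 * (34.0 + 17.8) * sqrt(38 - 30)
ET0 = 0.0023 * 16.3 * 51.8 * 2.828427

5.4928 mm/day


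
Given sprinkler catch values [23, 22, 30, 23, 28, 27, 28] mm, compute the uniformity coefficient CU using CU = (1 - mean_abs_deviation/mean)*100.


mean = 25.857143 mm
MAD = 2.734694 mm
CU = (1 - 2.734694/25.857143)*100

89.4238 %


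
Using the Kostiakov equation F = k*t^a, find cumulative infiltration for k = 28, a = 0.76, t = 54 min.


F = k * t^a = 28 * 54^0.76
F = 28 * 20.730953

580.4667 mm


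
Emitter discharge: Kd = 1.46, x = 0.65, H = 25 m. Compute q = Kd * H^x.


q = Kd * H^x = 1.46 * 25^0.65 = 1.46 * 8.103283

11.8308 L/h


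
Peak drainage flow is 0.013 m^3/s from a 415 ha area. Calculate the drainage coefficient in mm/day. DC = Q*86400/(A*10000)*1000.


DC = Q * 86400 / (A * 10000) * 1000
DC = 0.013 * 86400 / (415 * 10000) * 1000
DC = 1123200.0000 / 4150000

0.2707 mm/day


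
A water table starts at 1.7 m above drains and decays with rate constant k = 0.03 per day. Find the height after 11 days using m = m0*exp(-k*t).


m = m0 * exp(-k*t)
m = 1.7 * exp(-0.03 * 11)
m = 1.7 * exp(-0.3300)

1.2222 m


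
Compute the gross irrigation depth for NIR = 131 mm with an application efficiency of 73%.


Ea = 73% = 0.73
GID = NIR / Ea = 131 / 0.73 = 179.4521 mm

179.4521 mm


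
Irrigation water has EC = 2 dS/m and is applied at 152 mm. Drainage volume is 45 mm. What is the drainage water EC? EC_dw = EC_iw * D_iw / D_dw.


EC_dw = EC_iw * D_iw / D_dw
EC_dw = 2 * 152 / 45
EC_dw = 304 / 45

6.7556 dS/m


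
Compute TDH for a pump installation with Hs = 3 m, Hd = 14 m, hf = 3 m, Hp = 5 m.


TDH = Hs + Hd + hf + Hp = 3 + 14 + 3 + 5 = 25

25 m


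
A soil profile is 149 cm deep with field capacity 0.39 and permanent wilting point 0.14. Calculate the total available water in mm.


AWC = (FC - PWP) * d * 10
AWC = (0.39 - 0.14) * 149 * 10
AWC = 0.2500 * 149 * 10

372.5000 mm


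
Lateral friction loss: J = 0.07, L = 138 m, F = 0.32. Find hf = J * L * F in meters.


hf = J * L * F = 0.07 * 138 * 0.32 = 3.0912 m

3.0912 m


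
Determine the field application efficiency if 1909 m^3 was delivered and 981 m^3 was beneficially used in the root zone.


Ea = V_root / V_field * 100 = 981 / 1909 * 100 = 51.3882%

51.3882 %


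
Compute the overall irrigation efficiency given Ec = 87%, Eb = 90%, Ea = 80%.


Ec = 0.87, Eb = 0.9, Ea = 0.8
E = 0.87 * 0.9 * 0.8 * 100 = 62.6400%

62.6400 %


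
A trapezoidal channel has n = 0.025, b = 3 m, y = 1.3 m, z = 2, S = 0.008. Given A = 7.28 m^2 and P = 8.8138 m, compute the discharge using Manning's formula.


R = A/P = 7.28/8.8138 = 0.825977
Q = (1/0.025) * 7.28 * 0.825977^(2/3) * 0.008^0.5

22.9288 m^3/s


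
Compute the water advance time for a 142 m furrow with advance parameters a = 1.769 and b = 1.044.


t = (L/a)^(1/b)
t = (142/1.769)^(1/1.044)
t = 80.271340^(1/1.044)

66.7255 min


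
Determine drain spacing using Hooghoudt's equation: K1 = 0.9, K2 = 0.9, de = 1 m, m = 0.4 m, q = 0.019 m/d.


S^2 = 8*K2*de*m/q + 4*K1*m^2/q
S^2 = 8*0.9*1*0.4/0.019 + 4*0.9*0.4^2/0.019
S = sqrt(181.8947)

13.4868 m


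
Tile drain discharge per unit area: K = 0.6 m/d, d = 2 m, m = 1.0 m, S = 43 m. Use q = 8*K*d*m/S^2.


q = 8*K*d*m/S^2
q = 8*0.6*2*1.0/43^2
q = 9.6000 / 1849

0.0052 m/d


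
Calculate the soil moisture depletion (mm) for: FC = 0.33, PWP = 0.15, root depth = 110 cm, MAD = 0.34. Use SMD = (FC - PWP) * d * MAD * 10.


SMD = (FC - PWP) * d * MAD * 10
SMD = (0.33 - 0.15) * 110 * 0.34 * 10
SMD = 0.1800 * 110 * 0.34 * 10

67.3200 mm
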